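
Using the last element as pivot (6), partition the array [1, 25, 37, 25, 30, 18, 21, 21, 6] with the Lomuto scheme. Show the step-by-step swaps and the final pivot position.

Lomuto partition with pivot = 6:

Initial array: [1, 25, 37, 25, 30, 18, 21, 21, 6]

arr[0]=1 <= 6: swap with position 0, array becomes [1, 25, 37, 25, 30, 18, 21, 21, 6]
arr[1]=25 > 6: no swap
arr[2]=37 > 6: no swap
arr[3]=25 > 6: no swap
arr[4]=30 > 6: no swap
arr[5]=18 > 6: no swap
arr[6]=21 > 6: no swap
arr[7]=21 > 6: no swap

Place pivot at position 1: [1, 6, 37, 25, 30, 18, 21, 21, 25]
Pivot position: 1

After partitioning with pivot 6, the array becomes [1, 6, 37, 25, 30, 18, 21, 21, 25]. The pivot is placed at index 1. All elements to the left of the pivot are <= 6, and all elements to the right are > 6.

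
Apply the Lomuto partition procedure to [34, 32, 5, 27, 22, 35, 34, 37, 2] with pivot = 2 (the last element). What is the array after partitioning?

Lomuto partition with pivot = 2:

Initial array: [34, 32, 5, 27, 22, 35, 34, 37, 2]

arr[0]=34 > 2: no swap
arr[1]=32 > 2: no swap
arr[2]=5 > 2: no swap
arr[3]=27 > 2: no swap
arr[4]=22 > 2: no swap
arr[5]=35 > 2: no swap
arr[6]=34 > 2: no swap
arr[7]=37 > 2: no swap

Place pivot at position 0: [2, 32, 5, 27, 22, 35, 34, 37, 34]
Pivot position: 0

After partitioning with pivot 2, the array becomes [2, 32, 5, 27, 22, 35, 34, 37, 34]. The pivot is placed at index 0. All elements to the left of the pivot are <= 2, and all elements to the right are > 2.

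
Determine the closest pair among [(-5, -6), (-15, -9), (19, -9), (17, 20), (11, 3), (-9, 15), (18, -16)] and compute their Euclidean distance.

Computing all pairwise distances among 7 points:

d((-5, -6), (-15, -9)) = 10.4403
d((-5, -6), (19, -9)) = 24.1868
d((-5, -6), (17, 20)) = 34.0588
d((-5, -6), (11, 3)) = 18.3576
d((-5, -6), (-9, 15)) = 21.3776
d((-5, -6), (18, -16)) = 25.0799
d((-15, -9), (19, -9)) = 34.0
d((-15, -9), (17, 20)) = 43.1856
d((-15, -9), (11, 3)) = 28.6356
d((-15, -9), (-9, 15)) = 24.7386
d((-15, -9), (18, -16)) = 33.7343
d((19, -9), (17, 20)) = 29.0689
d((19, -9), (11, 3)) = 14.4222
d((19, -9), (-9, 15)) = 36.8782
d((19, -9), (18, -16)) = 7.0711 <-- minimum
d((17, 20), (11, 3)) = 18.0278
d((17, 20), (-9, 15)) = 26.4764
d((17, 20), (18, -16)) = 36.0139
d((11, 3), (-9, 15)) = 23.3238
d((11, 3), (18, -16)) = 20.2485
d((-9, 15), (18, -16)) = 41.1096

Closest pair: (19, -9) and (18, -16) with distance 7.0711

The closest pair is (19, -9) and (18, -16) with Euclidean distance 7.0711. For 7 points, brute-force pairwise comparison is shown above. For large n, the divide-and-conquer algorithm (sort by x, recurse on halves, check the dividing strip) achieves O(n log n).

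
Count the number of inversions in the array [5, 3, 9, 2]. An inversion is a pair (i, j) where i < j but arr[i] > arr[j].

Finding inversions in [5, 3, 9, 2]:

(0, 1): arr[0]=5 > arr[1]=3
(0, 3): arr[0]=5 > arr[3]=2
(1, 3): arr[1]=3 > arr[3]=2
(2, 3): arr[2]=9 > arr[3]=2

Total inversions: 4

The array has 4 inversion(s): (0,1), (0,3), (1,3), (2,3). Each pair (i,j) satisfies i < j and arr[i] > arr[j].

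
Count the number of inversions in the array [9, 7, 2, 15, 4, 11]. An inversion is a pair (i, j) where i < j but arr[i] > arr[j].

Finding inversions in [9, 7, 2, 15, 4, 11]:

(0, 1): arr[0]=9 > arr[1]=7
(0, 2): arr[0]=9 > arr[2]=2
(0, 4): arr[0]=9 > arr[4]=4
(1, 2): arr[1]=7 > arr[2]=2
(1, 4): arr[1]=7 > arr[4]=4
(3, 4): arr[3]=15 > arr[4]=4
(3, 5): arr[3]=15 > arr[5]=11

Total inversions: 7

The array has 7 inversion(s): (0,1), (0,2), (0,4), (1,2), (1,4), (3,4), (3,5). Each pair (i,j) satisfies i < j and arr[i] > arr[j].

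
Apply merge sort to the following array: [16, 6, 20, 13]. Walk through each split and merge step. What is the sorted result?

Merge sort trace:

Split: [16, 6, 20, 13] -> [16, 6] and [20, 13]
  Split: [16, 6] -> [16] and [6]
  Merge: [16] + [6] -> [6, 16]
  Split: [20, 13] -> [20] and [13]
  Merge: [20] + [13] -> [13, 20]
Merge: [6, 16] + [13, 20] -> [6, 13, 16, 20]

Final sorted array: [6, 13, 16, 20]

The merge sort proceeds by recursively splitting the array and merging sorted halves.
After all merges, the sorted array is [6, 13, 16, 20].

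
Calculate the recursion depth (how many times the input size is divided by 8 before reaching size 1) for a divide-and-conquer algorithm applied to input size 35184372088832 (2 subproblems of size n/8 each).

For divide and conquer with division factor 8:

Problem sizes at each level:
Level 0: 35184372088832
Level 1: 4398046511104
Level 2: 549755813888
Level 3: 68719476736
Level 4: 8589934592
Level 5: 1073741824
Level 6: 134217728
Level 7: 16777216
Level 8: 2097152
Level 9: 262144
Level 10: 32768
Level 11: 4096
Level 12: 512
Level 13: 64
Level 14: 8
Level 15: 1

The root is level 0 and the size-1 base case is level 15 (the tree spans levels 0 through 15, i.e. 16 levels counting the root), so the depth is the number of divisions: log_8(35184372088832) = 15

The recursion tree depth is log_8(35184372088832) = 15. At each level, the problem size is divided by 8, so it takes 15 divisions to reduce to a base case of size 1. The algorithm makes 2 recursive calls at each level.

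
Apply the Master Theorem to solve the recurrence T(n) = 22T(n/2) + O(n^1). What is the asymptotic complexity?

Master Theorem for T(n) = 22T(n/2) + O(n^1):

a = 22, b = 2, c = 1
log_b(a) = log_2(22) = 4.4594

Case 1: c = 1 < log_2(22) = 4.4594
T(n) = O(n^(log_2 22))

For T(n) = 22T(n/2) + O(n^1): log_2(22) = 4.4594. This is Case 1 of the Master Theorem (c < log_b(a), work dominated by leaves), giving O(n^(log_2 22)).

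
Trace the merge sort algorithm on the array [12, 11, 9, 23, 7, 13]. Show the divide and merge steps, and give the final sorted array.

Merge sort trace:

Split: [12, 11, 9, 23, 7, 13] -> [12, 11, 9] and [23, 7, 13]
  Split: [12, 11, 9] -> [12] and [11, 9]
    Split: [11, 9] -> [11] and [9]
    Merge: [11] + [9] -> [9, 11]
  Merge: [12] + [9, 11] -> [9, 11, 12]
  Split: [23, 7, 13] -> [23] and [7, 13]
    Split: [7, 13] -> [7] and [13]
    Merge: [7] + [13] -> [7, 13]
  Merge: [23] + [7, 13] -> [7, 13, 23]
Merge: [9, 11, 12] + [7, 13, 23] -> [7, 9, 11, 12, 13, 23]

Final sorted array: [7, 9, 11, 12, 13, 23]

The merge sort proceeds by recursively splitting the array and merging sorted halves.
After all merges, the sorted array is [7, 9, 11, 12, 13, 23].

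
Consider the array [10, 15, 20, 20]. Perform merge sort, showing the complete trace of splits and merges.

Merge sort trace:

Split: [10, 15, 20, 20] -> [10, 15] and [20, 20]
  Split: [10, 15] -> [10] and [15]
  Merge: [10] + [15] -> [10, 15]
  Split: [20, 20] -> [20] and [20]
  Merge: [20] + [20] -> [20, 20]
Merge: [10, 15] + [20, 20] -> [10, 15, 20, 20]

Final sorted array: [10, 15, 20, 20]

The merge sort proceeds by recursively splitting the array and merging sorted halves.
After all merges, the sorted array is [10, 15, 20, 20].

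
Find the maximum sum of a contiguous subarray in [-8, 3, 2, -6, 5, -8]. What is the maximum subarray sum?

Using Kadane's algorithm on [-8, 3, 2, -6, 5, -8]:

Scanning through the array:
Position 1 (value 3): max_ending_here = 3, max_so_far = 3
Position 2 (value 2): max_ending_here = 5, max_so_far = 5
Position 3 (value -6): max_ending_here = -1, max_so_far = 5
Position 4 (value 5): max_ending_here = 5, max_so_far = 5
Position 5 (value -8): max_ending_here = -3, max_so_far = 5

Maximum subarray: [3, 2]
Maximum sum: 5

The maximum subarray is [3, 2] with sum 5. This subarray runs from index 1 to index 2.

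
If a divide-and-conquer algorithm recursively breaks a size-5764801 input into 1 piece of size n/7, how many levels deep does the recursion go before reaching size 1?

For divide and conquer with division factor 7:

Problem sizes at each level:
Level 0: 5764801
Level 1: 823543
Level 2: 117649
Level 3: 16807
Level 4: 2401
Level 5: 343
Level 6: 49
Level 7: 7
Level 8: 1

The root is level 0 and the size-1 base case is level 8 (the tree spans levels 0 through 8, i.e. 9 levels counting the root), so the depth is the number of divisions: log_7(5764801) = 8

The recursion tree depth is log_7(5764801) = 8. At each level, the problem size is divided by 7, so it takes 8 divisions to reduce to a base case of size 1. The algorithm makes 1 recursive call at each level.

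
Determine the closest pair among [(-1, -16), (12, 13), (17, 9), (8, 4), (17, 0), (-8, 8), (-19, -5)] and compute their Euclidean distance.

Computing all pairwise distances among 7 points:

d((-1, -16), (12, 13)) = 31.7805
d((-1, -16), (17, 9)) = 30.8058
d((-1, -16), (8, 4)) = 21.9317
d((-1, -16), (17, 0)) = 24.0832
d((-1, -16), (-8, 8)) = 25.0
d((-1, -16), (-19, -5)) = 21.095
d((12, 13), (17, 9)) = 6.4031 <-- minimum
d((12, 13), (8, 4)) = 9.8489
d((12, 13), (17, 0)) = 13.9284
d((12, 13), (-8, 8)) = 20.6155
d((12, 13), (-19, -5)) = 35.8469
d((17, 9), (8, 4)) = 10.2956
d((17, 9), (17, 0)) = 9.0
d((17, 9), (-8, 8)) = 25.02
d((17, 9), (-19, -5)) = 38.6264
d((8, 4), (17, 0)) = 9.8489
d((8, 4), (-8, 8)) = 16.4924
d((8, 4), (-19, -5)) = 28.4605
d((17, 0), (-8, 8)) = 26.2488
d((17, 0), (-19, -5)) = 36.3456
d((-8, 8), (-19, -5)) = 17.0294

Closest pair: (12, 13) and (17, 9) with distance 6.4031

The closest pair is (12, 13) and (17, 9) with Euclidean distance 6.4031. For 7 points, brute-force pairwise comparison is shown above. For large n, the divide-and-conquer algorithm (sort by x, recurse on halves, check the dividing strip) achieves O(n log n).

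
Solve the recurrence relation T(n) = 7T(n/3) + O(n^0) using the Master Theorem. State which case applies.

Master Theorem for T(n) = 7T(n/3) + O(n^0):

a = 7, b = 3, c = 0
log_b(a) = log_3(7) = 1.7712

Case 1: c = 0 < log_3(7) = 1.7712
T(n) = O(n^(log_3 7))

For T(n) = 7T(n/3) + O(n^0): log_3(7) = 1.7712. This is Case 1 of the Master Theorem (c < log_b(a), work dominated by leaves), giving O(n^(log_3 7)).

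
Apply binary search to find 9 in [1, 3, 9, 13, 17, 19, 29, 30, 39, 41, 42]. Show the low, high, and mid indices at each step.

Binary search for 9 in [1, 3, 9, 13, 17, 19, 29, 30, 39, 41, 42]:

lo=0, hi=10, mid=5, arr[mid]=19 -> 19 > 9, search left half
lo=0, hi=4, mid=2, arr[mid]=9 -> Found target at index 2!

Binary search finds 9 at index 2 after 2 comparisons. The search repeatedly halves the search space by comparing with the middle element.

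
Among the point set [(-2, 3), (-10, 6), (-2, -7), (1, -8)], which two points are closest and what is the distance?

Computing all pairwise distances among 4 points:

d((-2, 3), (-10, 6)) = 8.544
d((-2, 3), (-2, -7)) = 10.0
d((-2, 3), (1, -8)) = 11.4018
d((-10, 6), (-2, -7)) = 15.2643
d((-10, 6), (1, -8)) = 17.8045
d((-2, -7), (1, -8)) = 3.1623 <-- minimum

Closest pair: (-2, -7) and (1, -8) with distance 3.1623

The closest pair is (-2, -7) and (1, -8) with Euclidean distance 3.1623. For 4 points, brute-force pairwise comparison is shown above. For large n, the divide-and-conquer algorithm (sort by x, recurse on halves, check the dividing strip) achieves O(n log n).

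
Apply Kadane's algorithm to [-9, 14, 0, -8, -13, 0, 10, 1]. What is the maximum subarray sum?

Using Kadane's algorithm on [-9, 14, 0, -8, -13, 0, 10, 1]:

Scanning through the array:
Position 1 (value 14): max_ending_here = 14, max_so_far = 14
Position 2 (value 0): max_ending_here = 14, max_so_far = 14
Position 3 (value -8): max_ending_here = 6, max_so_far = 14
Position 4 (value -13): max_ending_here = -7, max_so_far = 14
Position 5 (value 0): max_ending_here = 0, max_so_far = 14
Position 6 (value 10): max_ending_here = 10, max_so_far = 14
Position 7 (value 1): max_ending_here = 11, max_so_far = 14

Maximum subarray: [14]
Maximum sum: 14

The maximum subarray is [14] with sum 14. This subarray runs from index 1 to index 1.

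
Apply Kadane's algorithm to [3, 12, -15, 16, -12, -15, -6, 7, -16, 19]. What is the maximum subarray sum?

Using Kadane's algorithm on [3, 12, -15, 16, -12, -15, -6, 7, -16, 19]:

Scanning through the array:
Position 1 (value 12): max_ending_here = 15, max_so_far = 15
Position 2 (value -15): max_ending_here = 0, max_so_far = 15
Position 3 (value 16): max_ending_here = 16, max_so_far = 16
Position 4 (value -12): max_ending_here = 4, max_so_far = 16
Position 5 (value -15): max_ending_here = -11, max_so_far = 16
Position 6 (value -6): max_ending_here = -6, max_so_far = 16
Position 7 (value 7): max_ending_here = 7, max_so_far = 16
Position 8 (value -16): max_ending_here = -9, max_so_far = 16
Position 9 (value 19): max_ending_here = 19, max_so_far = 19

Maximum subarray: [19]
Maximum sum: 19

The maximum subarray is [19] with sum 19. This subarray runs from index 9 to index 9.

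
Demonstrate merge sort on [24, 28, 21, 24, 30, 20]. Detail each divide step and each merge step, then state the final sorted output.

Merge sort trace:

Split: [24, 28, 21, 24, 30, 20] -> [24, 28, 21] and [24, 30, 20]
  Split: [24, 28, 21] -> [24] and [28, 21]
    Split: [28, 21] -> [28] and [21]
    Merge: [28] + [21] -> [21, 28]
  Merge: [24] + [21, 28] -> [21, 24, 28]
  Split: [24, 30, 20] -> [24] and [30, 20]
    Split: [30, 20] -> [30] and [20]
    Merge: [30] + [20] -> [20, 30]
  Merge: [24] + [20, 30] -> [20, 24, 30]
Merge: [21, 24, 28] + [20, 24, 30] -> [20, 21, 24, 24, 28, 30]

Final sorted array: [20, 21, 24, 24, 28, 30]

The merge sort proceeds by recursively splitting the array and merging sorted halves.
After all merges, the sorted array is [20, 21, 24, 24, 28, 30].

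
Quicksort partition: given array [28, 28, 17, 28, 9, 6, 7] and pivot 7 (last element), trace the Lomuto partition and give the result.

Lomuto partition with pivot = 7:

Initial array: [28, 28, 17, 28, 9, 6, 7]

arr[0]=28 > 7: no swap
arr[1]=28 > 7: no swap
arr[2]=17 > 7: no swap
arr[3]=28 > 7: no swap
arr[4]=9 > 7: no swap
arr[5]=6 <= 7: swap with position 0, array becomes [6, 28, 17, 28, 9, 28, 7]

Place pivot at position 1: [6, 7, 17, 28, 9, 28, 28]
Pivot position: 1

After partitioning with pivot 7, the array becomes [6, 7, 17, 28, 9, 28, 28]. The pivot is placed at index 1. All elements to the left of the pivot are <= 7, and all elements to the right are > 7.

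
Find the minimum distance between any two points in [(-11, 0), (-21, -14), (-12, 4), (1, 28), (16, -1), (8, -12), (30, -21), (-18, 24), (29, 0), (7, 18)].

Computing all pairwise distances among 10 points:

d((-11, 0), (-21, -14)) = 17.2047
d((-11, 0), (-12, 4)) = 4.1231 <-- minimum
d((-11, 0), (1, 28)) = 30.4631
d((-11, 0), (16, -1)) = 27.0185
d((-11, 0), (8, -12)) = 22.4722
d((-11, 0), (30, -21)) = 46.0652
d((-11, 0), (-18, 24)) = 25.0
d((-11, 0), (29, 0)) = 40.0
d((-11, 0), (7, 18)) = 25.4558
d((-21, -14), (-12, 4)) = 20.1246
d((-21, -14), (1, 28)) = 47.4131
d((-21, -14), (16, -1)) = 39.2173
d((-21, -14), (8, -12)) = 29.0689
d((-21, -14), (30, -21)) = 51.4782
d((-21, -14), (-18, 24)) = 38.1182
d((-21, -14), (29, 0)) = 51.923
d((-21, -14), (7, 18)) = 42.5206
d((-12, 4), (1, 28)) = 27.2947
d((-12, 4), (16, -1)) = 28.4429
d((-12, 4), (8, -12)) = 25.6125
d((-12, 4), (30, -21)) = 48.8774
d((-12, 4), (-18, 24)) = 20.8806
d((-12, 4), (29, 0)) = 41.1947
d((-12, 4), (7, 18)) = 23.6008
d((1, 28), (16, -1)) = 32.6497
d((1, 28), (8, -12)) = 40.6079
d((1, 28), (30, -21)) = 56.9386
d((1, 28), (-18, 24)) = 19.4165
d((1, 28), (29, 0)) = 39.598
d((1, 28), (7, 18)) = 11.6619
d((16, -1), (8, -12)) = 13.6015
d((16, -1), (30, -21)) = 24.4131
d((16, -1), (-18, 24)) = 42.2019
d((16, -1), (29, 0)) = 13.0384
d((16, -1), (7, 18)) = 21.0238
d((8, -12), (30, -21)) = 23.7697
d((8, -12), (-18, 24)) = 44.4072
d((8, -12), (29, 0)) = 24.1868
d((8, -12), (7, 18)) = 30.0167
d((30, -21), (-18, 24)) = 65.7951
d((30, -21), (29, 0)) = 21.0238
d((30, -21), (7, 18)) = 45.2769
d((-18, 24), (29, 0)) = 52.7731
d((-18, 24), (7, 18)) = 25.7099
d((29, 0), (7, 18)) = 28.4253

Closest pair: (-11, 0) and (-12, 4) with distance 4.1231

The closest pair is (-11, 0) and (-12, 4) with Euclidean distance 4.1231. For 10 points, brute-force pairwise comparison is shown above. For large n, the divide-and-conquer algorithm (sort by x, recurse on halves, check the dividing strip) achieves O(n log n).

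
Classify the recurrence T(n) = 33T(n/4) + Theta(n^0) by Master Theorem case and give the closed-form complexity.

Master Theorem for T(n) = 33T(n/4) + O(n^0):

a = 33, b = 4, c = 0
log_b(a) = log_4(33) = 2.5222

Case 1: c = 0 < log_4(33) = 2.5222
T(n) = O(n^(log_4 33))

For T(n) = 33T(n/4) + O(n^0): log_4(33) = 2.5222. This is Case 1 of the Master Theorem (c < log_b(a), work dominated by leaves), giving O(n^(log_4 33)).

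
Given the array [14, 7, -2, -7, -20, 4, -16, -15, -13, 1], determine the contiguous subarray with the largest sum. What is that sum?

Using Kadane's algorithm on [14, 7, -2, -7, -20, 4, -16, -15, -13, 1]:

Scanning through the array:
Position 1 (value 7): max_ending_here = 21, max_so_far = 21
Position 2 (value -2): max_ending_here = 19, max_so_far = 21
Position 3 (value -7): max_ending_here = 12, max_so_far = 21
Position 4 (value -20): max_ending_here = -8, max_so_far = 21
Position 5 (value 4): max_ending_here = 4, max_so_far = 21
Position 6 (value -16): max_ending_here = -12, max_so_far = 21
Position 7 (value -15): max_ending_here = -15, max_so_far = 21
Position 8 (value -13): max_ending_here = -13, max_so_far = 21
Position 9 (value 1): max_ending_here = 1, max_so_far = 21

Maximum subarray: [14, 7]
Maximum sum: 21

The maximum subarray is [14, 7] with sum 21. This subarray runs from index 0 to index 1.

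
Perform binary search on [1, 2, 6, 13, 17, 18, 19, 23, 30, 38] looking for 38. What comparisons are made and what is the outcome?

Binary search for 38 in [1, 2, 6, 13, 17, 18, 19, 23, 30, 38]:

lo=0, hi=9, mid=4, arr[mid]=17 -> 17 < 38, search right half
lo=5, hi=9, mid=7, arr[mid]=23 -> 23 < 38, search right half
lo=8, hi=9, mid=8, arr[mid]=30 -> 30 < 38, search right half
lo=9, hi=9, mid=9, arr[mid]=38 -> Found target at index 9!

Binary search finds 38 at index 9 after 4 comparisons. The search repeatedly halves the search space by comparing with the middle element.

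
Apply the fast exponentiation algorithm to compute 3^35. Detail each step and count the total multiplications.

Computing 3^35 by squaring (build up from 3^1; each line after the first costs one multiplication):

3^1 = 3
3^2 = (3^1)^2 = 3^2 = 9
3^4 = (3^2)^2 = 9^2 = 81
3^8 = (3^4)^2 = 81^2 = 6561
3^16 = (3^8)^2 = 6561^2 = 43046721
3^17 = 3 * 3^16 = 3 * 43046721 = 129140163
3^34 = (3^17)^2 = 129140163^2 = 16677181699666569
3^35 = 3 * 3^34 = 3 * 16677181699666569 = 50031545098999707

Result: 50031545098999707
Multiplications needed: 7 (7 lines after 3^1)

3^35 = 50031545098999707. Using exponentiation by squaring, this requires 7 multiplications. The key idea: if the exponent is even, square the half-power; if odd, multiply by the base once.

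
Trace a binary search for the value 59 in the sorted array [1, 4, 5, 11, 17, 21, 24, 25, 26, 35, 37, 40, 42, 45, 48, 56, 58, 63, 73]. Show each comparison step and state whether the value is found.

Binary search for 59 in [1, 4, 5, 11, 17, 21, 24, 25, 26, 35, 37, 40, 42, 45, 48, 56, 58, 63, 73]:

lo=0, hi=18, mid=9, arr[mid]=35 -> 35 < 59, search right half
lo=10, hi=18, mid=14, arr[mid]=48 -> 48 < 59, search right half
lo=15, hi=18, mid=16, arr[mid]=58 -> 58 < 59, search right half
lo=17, hi=18, mid=17, arr[mid]=63 -> 63 > 59, search left half
lo=17 > hi=16, target 59 not found

Binary search determines that 59 is not in the array after 4 comparisons. The search space was exhausted without finding the target.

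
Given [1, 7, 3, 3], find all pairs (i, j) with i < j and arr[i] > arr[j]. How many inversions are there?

Finding inversions in [1, 7, 3, 3]:

(1, 2): arr[1]=7 > arr[2]=3
(1, 3): arr[1]=7 > arr[3]=3

Total inversions: 2

The array has 2 inversion(s): (1,2), (1,3). Each pair (i,j) satisfies i < j and arr[i] > arr[j].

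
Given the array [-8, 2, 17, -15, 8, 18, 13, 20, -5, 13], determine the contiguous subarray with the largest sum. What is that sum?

Using Kadane's algorithm on [-8, 2, 17, -15, 8, 18, 13, 20, -5, 13]:

Scanning through the array:
Position 1 (value 2): max_ending_here = 2, max_so_far = 2
Position 2 (value 17): max_ending_here = 19, max_so_far = 19
Position 3 (value -15): max_ending_here = 4, max_so_far = 19
Position 4 (value 8): max_ending_here = 12, max_so_far = 19
Position 5 (value 18): max_ending_here = 30, max_so_far = 30
Position 6 (value 13): max_ending_here = 43, max_so_far = 43
Position 7 (value 20): max_ending_here = 63, max_so_far = 63
Position 8 (value -5): max_ending_here = 58, max_so_far = 63
Position 9 (value 13): max_ending_here = 71, max_so_far = 71

Maximum subarray: [2, 17, -15, 8, 18, 13, 20, -5, 13]
Maximum sum: 71

The maximum subarray is [2, 17, -15, 8, 18, 13, 20, -5, 13] with sum 71. This subarray runs from index 1 to index 9.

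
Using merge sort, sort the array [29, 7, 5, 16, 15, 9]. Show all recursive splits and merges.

Merge sort trace:

Split: [29, 7, 5, 16, 15, 9] -> [29, 7, 5] and [16, 15, 9]
  Split: [29, 7, 5] -> [29] and [7, 5]
    Split: [7, 5] -> [7] and [5]
    Merge: [7] + [5] -> [5, 7]
  Merge: [29] + [5, 7] -> [5, 7, 29]
  Split: [16, 15, 9] -> [16] and [15, 9]
    Split: [15, 9] -> [15] and [9]
    Merge: [15] + [9] -> [9, 15]
  Merge: [16] + [9, 15] -> [9, 15, 16]
Merge: [5, 7, 29] + [9, 15, 16] -> [5, 7, 9, 15, 16, 29]

Final sorted array: [5, 7, 9, 15, 16, 29]

The merge sort proceeds by recursively splitting the array and merging sorted halves.
After all merges, the sorted array is [5, 7, 9, 15, 16, 29].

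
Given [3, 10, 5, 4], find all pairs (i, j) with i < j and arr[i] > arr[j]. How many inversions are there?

Finding inversions in [3, 10, 5, 4]:

(1, 2): arr[1]=10 > arr[2]=5
(1, 3): arr[1]=10 > arr[3]=4
(2, 3): arr[2]=5 > arr[3]=4

Total inversions: 3

The array has 3 inversion(s): (1,2), (1,3), (2,3). Each pair (i,j) satisfies i < j and arr[i] > arr[j].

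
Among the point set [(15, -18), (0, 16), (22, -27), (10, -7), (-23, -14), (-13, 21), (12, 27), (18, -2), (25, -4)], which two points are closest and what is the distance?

Computing all pairwise distances among 9 points:

d((15, -18), (0, 16)) = 37.1618
d((15, -18), (22, -27)) = 11.4018
d((15, -18), (10, -7)) = 12.083
d((15, -18), (-23, -14)) = 38.2099
d((15, -18), (-13, 21)) = 48.0104
d((15, -18), (12, 27)) = 45.0999
d((15, -18), (18, -2)) = 16.2788
d((15, -18), (25, -4)) = 17.2047
d((0, 16), (22, -27)) = 48.3011
d((0, 16), (10, -7)) = 25.0799
d((0, 16), (-23, -14)) = 37.8021
d((0, 16), (-13, 21)) = 13.9284
d((0, 16), (12, 27)) = 16.2788
d((0, 16), (18, -2)) = 25.4558
d((0, 16), (25, -4)) = 32.0156
d((22, -27), (10, -7)) = 23.3238
d((22, -27), (-23, -14)) = 46.8402
d((22, -27), (-13, 21)) = 59.4054
d((22, -27), (12, 27)) = 54.9181
d((22, -27), (18, -2)) = 25.318
d((22, -27), (25, -4)) = 23.1948
d((10, -7), (-23, -14)) = 33.7343
d((10, -7), (-13, 21)) = 36.2353
d((10, -7), (12, 27)) = 34.0588
d((10, -7), (18, -2)) = 9.434
d((10, -7), (25, -4)) = 15.2971
d((-23, -14), (-13, 21)) = 36.4005
d((-23, -14), (12, 27)) = 53.9073
d((-23, -14), (18, -2)) = 42.72
d((-23, -14), (25, -4)) = 49.0306
d((-13, 21), (12, 27)) = 25.7099
d((-13, 21), (18, -2)) = 38.6005
d((-13, 21), (25, -4)) = 45.4863
d((12, 27), (18, -2)) = 29.6142
d((12, 27), (25, -4)) = 33.6155
d((18, -2), (25, -4)) = 7.2801 <-- minimum

Closest pair: (18, -2) and (25, -4) with distance 7.2801

The closest pair is (18, -2) and (25, -4) with Euclidean distance 7.2801. For 9 points, brute-force pairwise comparison is shown above. For large n, the divide-and-conquer algorithm (sort by x, recurse on halves, check the dividing strip) achieves O(n log n).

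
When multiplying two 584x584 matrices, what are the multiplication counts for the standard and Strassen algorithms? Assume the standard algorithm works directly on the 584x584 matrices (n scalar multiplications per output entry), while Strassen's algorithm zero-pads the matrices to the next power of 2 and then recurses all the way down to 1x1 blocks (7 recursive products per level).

Matrix multiplication for 584x584 matrices:

Strassen's algorithm requires power-of-2 dimensions. Pad 584x584 to 1024x1024 (next power of 2).

Standard algorithm: 584^3 = 199176704 multiplications
Strassen's algorithm: 7^(log2(1024)) = 7^10 = 282475249 multiplications
Difference: 199176704 - 282475249 = -83298545 (Strassen uses MORE here due to padding overhead — for small or just-over-power-of-2 n, padding can outweigh the per-level savings)

Standard: 199176704 multiplications (584^3). Strassen: 282475249 multiplications (7^10, after padding to 1024x1024). Strassen reduces 8 recursive multiplications to 7 at each level.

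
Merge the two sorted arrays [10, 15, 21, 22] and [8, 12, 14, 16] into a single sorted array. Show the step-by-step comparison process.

Merging process:

Compare 10 vs 8: take 8 from right. Merged: [8]
Compare 10 vs 12: take 10 from left. Merged: [8, 10]
Compare 15 vs 12: take 12 from right. Merged: [8, 10, 12]
Compare 15 vs 14: take 14 from right. Merged: [8, 10, 12, 14]
Compare 15 vs 16: take 15 from left. Merged: [8, 10, 12, 14, 15]
Compare 21 vs 16: take 16 from right. Merged: [8, 10, 12, 14, 15, 16]
Append remaining from left: [21, 22]. Merged: [8, 10, 12, 14, 15, 16, 21, 22]

Final merged array: [8, 10, 12, 14, 15, 16, 21, 22]
Total comparisons: 6

The merged array is [8, 10, 12, 14, 15, 16, 21, 22], requiring 6 comparisons. The merge step runs in O(n) time where n is the total number of elements.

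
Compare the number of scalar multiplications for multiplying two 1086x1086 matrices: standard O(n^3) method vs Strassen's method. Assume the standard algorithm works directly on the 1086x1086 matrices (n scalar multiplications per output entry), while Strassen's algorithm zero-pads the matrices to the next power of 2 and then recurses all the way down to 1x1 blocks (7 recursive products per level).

Matrix multiplication for 1086x1086 matrices:

Strassen's algorithm requires power-of-2 dimensions. Pad 1086x1086 to 2048x2048 (next power of 2).

Standard algorithm: 1086^3 = 1280824056 multiplications
Strassen's algorithm: 7^(log2(2048)) = 7^11 = 1977326743 multiplications
Difference: 1280824056 - 1977326743 = -696502687 (Strassen uses MORE here due to padding overhead — for small or just-over-power-of-2 n, padding can outweigh the per-level savings)

Standard: 1280824056 multiplications (1086^3). Strassen: 1977326743 multiplications (7^11, after padding to 2048x2048). Strassen reduces 8 recursive multiplications to 7 at each level.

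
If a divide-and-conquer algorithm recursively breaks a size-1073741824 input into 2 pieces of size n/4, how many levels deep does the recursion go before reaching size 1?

For divide and conquer with division factor 4:

Problem sizes at each level:
Level 0: 1073741824
Level 1: 268435456
Level 2: 67108864
Level 3: 16777216
Level 4: 4194304
Level 5: 1048576
Level 6: 262144
Level 7: 65536
Level 8: 16384
Level 9: 4096
Level 10: 1024
Level 11: 256
Level 12: 64
Level 13: 16
Level 14: 4
Level 15: 1

The root is level 0 and the size-1 base case is level 15 (the tree spans levels 0 through 15, i.e. 16 levels counting the root), so the depth is the number of divisions: log_4(1073741824) = 15

The recursion tree depth is log_4(1073741824) = 15. At each level, the problem size is divided by 4, so it takes 15 divisions to reduce to a base case of size 1. The algorithm makes 2 recursive calls at each level.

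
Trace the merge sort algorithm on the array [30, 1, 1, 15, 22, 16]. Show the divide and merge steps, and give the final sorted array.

Merge sort trace:

Split: [30, 1, 1, 15, 22, 16] -> [30, 1, 1] and [15, 22, 16]
  Split: [30, 1, 1] -> [30] and [1, 1]
    Split: [1, 1] -> [1] and [1]
    Merge: [1] + [1] -> [1, 1]
  Merge: [30] + [1, 1] -> [1, 1, 30]
  Split: [15, 22, 16] -> [15] and [22, 16]
    Split: [22, 16] -> [22] and [16]
    Merge: [22] + [16] -> [16, 22]
  Merge: [15] + [16, 22] -> [15, 16, 22]
Merge: [1, 1, 30] + [15, 16, 22] -> [1, 1, 15, 16, 22, 30]

Final sorted array: [1, 1, 15, 16, 22, 30]

The merge sort proceeds by recursively splitting the array and merging sorted halves.
After all merges, the sorted array is [1, 1, 15, 16, 22, 30].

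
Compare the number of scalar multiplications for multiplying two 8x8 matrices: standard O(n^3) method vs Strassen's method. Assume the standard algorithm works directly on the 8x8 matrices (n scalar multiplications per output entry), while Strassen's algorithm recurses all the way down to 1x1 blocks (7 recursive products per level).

Matrix multiplication for 8x8 matrices:

Standard algorithm: 8^3 = 512 multiplications
Strassen's algorithm: 7^(log2(8)) = 7^3 = 343 multiplications
Savings: 512 - 343 = 169 multiplications

Standard: 512 multiplications (8^3). Strassen: 343 multiplications (7^3). Strassen reduces 8 recursive multiplications to 7 at each level.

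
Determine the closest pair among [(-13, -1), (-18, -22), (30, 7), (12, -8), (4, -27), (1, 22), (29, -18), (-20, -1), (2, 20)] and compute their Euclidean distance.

Computing all pairwise distances among 9 points:

d((-13, -1), (-18, -22)) = 21.587
d((-13, -1), (30, 7)) = 43.7379
d((-13, -1), (12, -8)) = 25.9615
d((-13, -1), (4, -27)) = 31.0644
d((-13, -1), (1, 22)) = 26.9258
d((-13, -1), (29, -18)) = 45.31
d((-13, -1), (-20, -1)) = 7.0
d((-13, -1), (2, 20)) = 25.807
d((-18, -22), (30, 7)) = 56.0803
d((-18, -22), (12, -8)) = 33.1059
d((-18, -22), (4, -27)) = 22.561
d((-18, -22), (1, 22)) = 47.927
d((-18, -22), (29, -18)) = 47.1699
d((-18, -22), (-20, -1)) = 21.095
d((-18, -22), (2, 20)) = 46.5188
d((30, 7), (12, -8)) = 23.4307
d((30, 7), (4, -27)) = 42.8019
d((30, 7), (1, 22)) = 32.6497
d((30, 7), (29, -18)) = 25.02
d((30, 7), (-20, -1)) = 50.636
d((30, 7), (2, 20)) = 30.8707
d((12, -8), (4, -27)) = 20.6155
d((12, -8), (1, 22)) = 31.9531
d((12, -8), (29, -18)) = 19.7231
d((12, -8), (-20, -1)) = 32.7567
d((12, -8), (2, 20)) = 29.7321
d((4, -27), (1, 22)) = 49.0918
d((4, -27), (29, -18)) = 26.5707
d((4, -27), (-20, -1)) = 35.3836
d((4, -27), (2, 20)) = 47.0425
d((1, 22), (29, -18)) = 48.8262
d((1, 22), (-20, -1)) = 31.1448
d((1, 22), (2, 20)) = 2.2361 <-- minimum
d((29, -18), (-20, -1)) = 51.8652
d((29, -18), (2, 20)) = 46.6154
d((-20, -1), (2, 20)) = 30.4138

Closest pair: (1, 22) and (2, 20) with distance 2.2361

The closest pair is (1, 22) and (2, 20) with Euclidean distance 2.2361. For 9 points, brute-force pairwise comparison is shown above. For large n, the divide-and-conquer algorithm (sort by x, recurse on halves, check the dividing strip) achieves O(n log n).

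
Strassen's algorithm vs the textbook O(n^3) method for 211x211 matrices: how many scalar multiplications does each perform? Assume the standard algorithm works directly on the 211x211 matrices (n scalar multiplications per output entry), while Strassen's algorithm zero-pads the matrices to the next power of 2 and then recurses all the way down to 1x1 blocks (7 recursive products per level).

Matrix multiplication for 211x211 matrices:

Strassen's algorithm requires power-of-2 dimensions. Pad 211x211 to 256x256 (next power of 2).

Standard algorithm: 211^3 = 9393931 multiplications
Strassen's algorithm: 7^(log2(256)) = 7^8 = 5764801 multiplications
Savings: 9393931 - 5764801 = 3629130 multiplications

Standard: 9393931 multiplications (211^3). Strassen: 5764801 multiplications (7^8, after padding to 256x256). Strassen reduces 8 recursive multiplications to 7 at each level.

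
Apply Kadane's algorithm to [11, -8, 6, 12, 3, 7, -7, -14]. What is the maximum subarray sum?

Using Kadane's algorithm on [11, -8, 6, 12, 3, 7, -7, -14]:

Scanning through the array:
Position 1 (value -8): max_ending_here = 3, max_so_far = 11
Position 2 (value 6): max_ending_here = 9, max_so_far = 11
Position 3 (value 12): max_ending_here = 21, max_so_far = 21
Position 4 (value 3): max_ending_here = 24, max_so_far = 24
Position 5 (value 7): max_ending_here = 31, max_so_far = 31
Position 6 (value -7): max_ending_here = 24, max_so_far = 31
Position 7 (value -14): max_ending_here = 10, max_so_far = 31

Maximum subarray: [11, -8, 6, 12, 3, 7]
Maximum sum: 31

The maximum subarray is [11, -8, 6, 12, 3, 7] with sum 31. This subarray runs from index 0 to index 5.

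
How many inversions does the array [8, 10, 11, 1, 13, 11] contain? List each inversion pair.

Finding inversions in [8, 10, 11, 1, 13, 11]:

(0, 3): arr[0]=8 > arr[3]=1
(1, 3): arr[1]=10 > arr[3]=1
(2, 3): arr[2]=11 > arr[3]=1
(4, 5): arr[4]=13 > arr[5]=11

Total inversions: 4

The array has 4 inversion(s): (0,3), (1,3), (2,3), (4,5). Each pair (i,j) satisfies i < j and arr[i] > arr[j].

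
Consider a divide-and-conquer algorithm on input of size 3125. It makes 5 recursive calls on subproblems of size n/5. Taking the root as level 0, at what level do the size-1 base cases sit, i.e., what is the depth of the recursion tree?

For divide and conquer with division factor 5:

Problem sizes at each level:
Level 0: 3125
Level 1: 625
Level 2: 125
Level 3: 25
Level 4: 5
Level 5: 1

The root is level 0 and the size-1 base case is level 5 (the tree spans levels 0 through 5, i.e. 6 levels counting the root), so the depth is the number of divisions: log_5(3125) = 5

The recursion tree depth is log_5(3125) = 5. At each level, the problem size is divided by 5, so it takes 5 divisions to reduce to a base case of size 1. The algorithm makes 5 recursive calls at each level.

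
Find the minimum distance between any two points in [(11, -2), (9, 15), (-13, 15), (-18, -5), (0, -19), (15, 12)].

Computing all pairwise distances among 6 points:

d((11, -2), (9, 15)) = 17.1172
d((11, -2), (-13, 15)) = 29.4109
d((11, -2), (-18, -5)) = 29.1548
d((11, -2), (0, -19)) = 20.2485
d((11, -2), (15, 12)) = 14.5602
d((9, 15), (-13, 15)) = 22.0
d((9, 15), (-18, -5)) = 33.6006
d((9, 15), (0, -19)) = 35.171
d((9, 15), (15, 12)) = 6.7082 <-- minimum
d((-13, 15), (-18, -5)) = 20.6155
d((-13, 15), (0, -19)) = 36.4005
d((-13, 15), (15, 12)) = 28.1603
d((-18, -5), (0, -19)) = 22.8035
d((-18, -5), (15, 12)) = 37.1214
d((0, -19), (15, 12)) = 34.4384

Closest pair: (9, 15) and (15, 12) with distance 6.7082

The closest pair is (9, 15) and (15, 12) with Euclidean distance 6.7082. For 6 points, brute-force pairwise comparison is shown above. For large n, the divide-and-conquer algorithm (sort by x, recurse on halves, check the dividing strip) achieves O(n log n).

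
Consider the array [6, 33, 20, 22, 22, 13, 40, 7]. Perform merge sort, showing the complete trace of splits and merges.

Merge sort trace:

Split: [6, 33, 20, 22, 22, 13, 40, 7] -> [6, 33, 20, 22] and [22, 13, 40, 7]
  Split: [6, 33, 20, 22] -> [6, 33] and [20, 22]
    Split: [6, 33] -> [6] and [33]
    Merge: [6] + [33] -> [6, 33]
    Split: [20, 22] -> [20] and [22]
    Merge: [20] + [22] -> [20, 22]
  Merge: [6, 33] + [20, 22] -> [6, 20, 22, 33]
  Split: [22, 13, 40, 7] -> [22, 13] and [40, 7]
    Split: [22, 13] -> [22] and [13]
    Merge: [22] + [13] -> [13, 22]
    Split: [40, 7] -> [40] and [7]
    Merge: [40] + [7] -> [7, 40]
  Merge: [13, 22] + [7, 40] -> [7, 13, 22, 40]
Merge: [6, 20, 22, 33] + [7, 13, 22, 40] -> [6, 7, 13, 20, 22, 22, 33, 40]

Final sorted array: [6, 7, 13, 20, 22, 22, 33, 40]

The merge sort proceeds by recursively splitting the array and merging sorted halves.
After all merges, the sorted array is [6, 7, 13, 20, 22, 22, 33, 40].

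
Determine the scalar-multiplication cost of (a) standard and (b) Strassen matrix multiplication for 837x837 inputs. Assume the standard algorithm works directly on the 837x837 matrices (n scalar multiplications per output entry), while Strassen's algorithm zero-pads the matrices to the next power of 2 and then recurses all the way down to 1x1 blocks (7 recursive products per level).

Matrix multiplication for 837x837 matrices:

Strassen's algorithm requires power-of-2 dimensions. Pad 837x837 to 1024x1024 (next power of 2).

Standard algorithm: 837^3 = 586376253 multiplications
Strassen's algorithm: 7^(log2(1024)) = 7^10 = 282475249 multiplications
Savings: 586376253 - 282475249 = 303901004 multiplications

Standard: 586376253 multiplications (837^3). Strassen: 282475249 multiplications (7^10, after padding to 1024x1024). Strassen reduces 8 recursive multiplications to 7 at each level.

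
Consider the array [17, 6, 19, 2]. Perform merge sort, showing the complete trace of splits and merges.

Merge sort trace:

Split: [17, 6, 19, 2] -> [17, 6] and [19, 2]
  Split: [17, 6] -> [17] and [6]
  Merge: [17] + [6] -> [6, 17]
  Split: [19, 2] -> [19] and [2]
  Merge: [19] + [2] -> [2, 19]
Merge: [6, 17] + [2, 19] -> [2, 6, 17, 19]

Final sorted array: [2, 6, 17, 19]

The merge sort proceeds by recursively splitting the array and merging sorted halves.
After all merges, the sorted array is [2, 6, 17, 19].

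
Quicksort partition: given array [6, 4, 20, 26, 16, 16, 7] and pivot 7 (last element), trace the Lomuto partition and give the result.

Lomuto partition with pivot = 7:

Initial array: [6, 4, 20, 26, 16, 16, 7]

arr[0]=6 <= 7: swap with position 0, array becomes [6, 4, 20, 26, 16, 16, 7]
arr[1]=4 <= 7: swap with position 1, array becomes [6, 4, 20, 26, 16, 16, 7]
arr[2]=20 > 7: no swap
arr[3]=26 > 7: no swap
arr[4]=16 > 7: no swap
arr[5]=16 > 7: no swap

Place pivot at position 2: [6, 4, 7, 26, 16, 16, 20]
Pivot position: 2

After partitioning with pivot 7, the array becomes [6, 4, 7, 26, 16, 16, 20]. The pivot is placed at index 2. All elements to the left of the pivot are <= 7, and all elements to the right are > 7.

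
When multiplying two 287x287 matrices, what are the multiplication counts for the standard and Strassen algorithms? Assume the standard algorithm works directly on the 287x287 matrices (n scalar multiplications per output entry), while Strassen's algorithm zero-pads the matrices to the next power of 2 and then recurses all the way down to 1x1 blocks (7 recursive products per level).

Matrix multiplication for 287x287 matrices:

Strassen's algorithm requires power-of-2 dimensions. Pad 287x287 to 512x512 (next power of 2).

Standard algorithm: 287^3 = 23639903 multiplications
Strassen's algorithm: 7^(log2(512)) = 7^9 = 40353607 multiplications
Difference: 23639903 - 40353607 = -16713704 (Strassen uses MORE here due to padding overhead — for small or just-over-power-of-2 n, padding can outweigh the per-level savings)

Standard: 23639903 multiplications (287^3). Strassen: 40353607 multiplications (7^9, after padding to 512x512). Strassen reduces 8 recursive multiplications to 7 at each level.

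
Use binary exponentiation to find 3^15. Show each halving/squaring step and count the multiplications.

Computing 3^15 by squaring (build up from 3^1; each line after the first costs one multiplication):

3^1 = 3
3^2 = (3^1)^2 = 3^2 = 9
3^3 = 3 * 3^2 = 3 * 9 = 27
3^6 = (3^3)^2 = 27^2 = 729
3^7 = 3 * 3^6 = 3 * 729 = 2187
3^14 = (3^7)^2 = 2187^2 = 4782969
3^15 = 3 * 3^14 = 3 * 4782969 = 14348907

Result: 14348907
Multiplications needed: 6 (6 lines after 3^1)

3^15 = 14348907. Using exponentiation by squaring, this requires 6 multiplications. The key idea: if the exponent is even, square the half-power; if odd, multiply by the base once.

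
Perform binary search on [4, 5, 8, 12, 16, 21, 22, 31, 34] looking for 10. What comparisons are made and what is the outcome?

Binary search for 10 in [4, 5, 8, 12, 16, 21, 22, 31, 34]:

lo=0, hi=8, mid=4, arr[mid]=16 -> 16 > 10, search left half
lo=0, hi=3, mid=1, arr[mid]=5 -> 5 < 10, search right half
lo=2, hi=3, mid=2, arr[mid]=8 -> 8 < 10, search right half
lo=3, hi=3, mid=3, arr[mid]=12 -> 12 > 10, search left half
lo=3 > hi=2, target 10 not found

Binary search determines that 10 is not in the array after 4 comparisons. The search space was exhausted without finding the target.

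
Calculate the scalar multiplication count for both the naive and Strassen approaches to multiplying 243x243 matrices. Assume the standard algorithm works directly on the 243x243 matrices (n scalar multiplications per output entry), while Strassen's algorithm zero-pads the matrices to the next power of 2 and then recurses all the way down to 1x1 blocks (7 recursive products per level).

Matrix multiplication for 243x243 matrices:

Strassen's algorithm requires power-of-2 dimensions. Pad 243x243 to 256x256 (next power of 2).

Standard algorithm: 243^3 = 14348907 multiplications
Strassen's algorithm: 7^(log2(256)) = 7^8 = 5764801 multiplications
Savings: 14348907 - 5764801 = 8584106 multiplications

Standard: 14348907 multiplications (243^3). Strassen: 5764801 multiplications (7^8, after padding to 256x256). Strassen reduces 8 recursive multiplications to 7 at each level.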